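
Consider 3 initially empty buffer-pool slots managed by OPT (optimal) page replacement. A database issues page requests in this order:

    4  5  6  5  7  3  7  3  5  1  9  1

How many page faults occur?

7

4: miss, frames [4]
5: miss, frames [4, 5]
6: miss, frames [4, 5, 6]
5: hit
7: miss, evict 6, frames [4, 5, 7]
3: miss, evict 4, frames [5, 7, 3]
7: hit
3: hit
5: hit
1: miss, evict 3, frames [5, 7, 1]
9: miss, evict 7, frames [5, 1, 9]
1: hit
Page faults: 7.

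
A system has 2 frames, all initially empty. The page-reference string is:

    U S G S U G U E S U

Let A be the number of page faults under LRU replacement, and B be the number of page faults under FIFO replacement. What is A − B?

Under LRU: F F F . F F . F F F → 8 faults.
Under FIFO: F F F . F . . F F F → 7 faults.
A − B = 8 − 7 = 1.

1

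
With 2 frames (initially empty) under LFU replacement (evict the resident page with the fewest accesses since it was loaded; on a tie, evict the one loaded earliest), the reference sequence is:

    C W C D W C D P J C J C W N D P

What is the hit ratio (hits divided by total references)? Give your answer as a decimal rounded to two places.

0.31

C -> miss, frames [C]
W -> miss, frames [C, W]
C -> hit
D -> miss, evict W, frames [C, D]
W -> miss, evict D, frames [C, W]
C -> hit
D -> miss, evict W, frames [C, D]
P -> miss, evict D, frames [C, P]
J -> miss, evict P, frames [C, J]
C -> hit
J -> hit
C -> hit
W -> miss, evict J, frames [C, W]
N -> miss, evict W, frames [C, N]
D -> miss, evict N, frames [C, D]
P -> miss, evict D, frames [C, P]
Hits: 5 of 16 references → 5/16 = 0.3125.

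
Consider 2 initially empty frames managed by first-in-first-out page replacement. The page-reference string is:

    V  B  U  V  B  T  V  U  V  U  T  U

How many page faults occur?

V → fault, frames (V)
B → fault, frames (V B)
U → fault, evict V, frames (B U)
V → fault, evict B, frames (U V)
B → fault, evict U, frames (V B)
T → fault, evict V, frames (B T)
V → fault, evict B, frames (T V)
U → fault, evict T, frames (V U)
V → hit
U → hit
T → fault, evict V, frames (U T)
U → hit
Page faults: 9.

9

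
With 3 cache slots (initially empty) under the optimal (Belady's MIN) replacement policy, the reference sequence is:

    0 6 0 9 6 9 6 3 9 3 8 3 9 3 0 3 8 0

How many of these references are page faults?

6

0 -> miss, frames [0]
6 -> miss, frames [0, 6]
0 -> hit
9 -> miss, frames [0, 6, 9]
6 -> hit
9 -> hit
6 -> hit
3 -> miss, evict 6, frames [0, 9, 3]
9 -> hit
3 -> hit
8 -> miss, evict 0, frames [9, 3, 8]
3 -> hit
9 -> hit
3 -> hit
0 -> miss, evict 9, frames [3, 8, 0]
3 -> hit
8 -> hit
0 -> hit
Page faults: 6.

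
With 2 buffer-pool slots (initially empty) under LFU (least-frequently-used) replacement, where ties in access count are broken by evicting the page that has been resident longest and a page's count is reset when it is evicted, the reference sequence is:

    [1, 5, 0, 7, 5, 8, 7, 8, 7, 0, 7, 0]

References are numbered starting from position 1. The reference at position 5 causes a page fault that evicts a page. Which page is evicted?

pos 1: 1: miss, frames {1}
pos 2: 5: miss, frames {1,5}
pos 3: 0: miss, evict 1, frames {5,0}
pos 4: 7: miss, evict 5, frames {0,7}
pos 5: 5: miss, evict 0, frames {7,5}
At position 5, page 0 is evicted.

0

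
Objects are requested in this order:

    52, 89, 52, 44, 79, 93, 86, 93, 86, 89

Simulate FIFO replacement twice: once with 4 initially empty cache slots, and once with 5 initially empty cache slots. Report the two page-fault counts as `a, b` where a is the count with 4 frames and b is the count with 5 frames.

4 frames: F F . F F F F . . F → 7 faults.
5 frames: F F . F F F F . . . → 6 faults.
6 < 7: adding a frame reduced faults, as is typical.

7, 6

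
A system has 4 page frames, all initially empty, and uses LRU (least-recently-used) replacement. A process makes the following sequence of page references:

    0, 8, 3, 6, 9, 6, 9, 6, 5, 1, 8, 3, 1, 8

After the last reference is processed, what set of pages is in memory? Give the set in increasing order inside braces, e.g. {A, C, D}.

0 → fault, frames {0}
8 → fault, frames {0,8}
3 → fault, frames {0,8,3}
6 → fault, frames {0,8,3,6}
9 → fault, evict 0, frames {8,3,6,9}
6 → hit
9 → hit
6 → hit
5 → fault, evict 8, frames {3,9,6,5}
1 → fault, evict 3, frames {9,6,5,1}
8 → fault, evict 9, frames {6,5,1,8}
3 → fault, evict 6, frames {5,1,8,3}
1 → hit
8 → hit

{1, 3, 5, 8}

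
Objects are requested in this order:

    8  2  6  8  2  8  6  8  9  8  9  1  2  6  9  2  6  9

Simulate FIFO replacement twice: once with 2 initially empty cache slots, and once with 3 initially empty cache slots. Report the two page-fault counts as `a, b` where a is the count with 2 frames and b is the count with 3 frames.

2 frames: F F F F F . F F F . . F F F F F F F → 15 faults.
3 frames: F F F . . . . . F F . F F F F . . . → 9 faults.
9 < 15: adding a frame reduced faults, as is typical.

15, 9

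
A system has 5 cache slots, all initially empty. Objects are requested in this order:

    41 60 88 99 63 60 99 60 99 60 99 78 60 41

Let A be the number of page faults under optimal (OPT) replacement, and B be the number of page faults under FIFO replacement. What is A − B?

Under OPT: F F F F F . . . . . . F . . → 6 faults.
Under FIFO: F F F F F . . . . . . F . F → 7 faults.
A − B = 6 − 7 = -1.

-1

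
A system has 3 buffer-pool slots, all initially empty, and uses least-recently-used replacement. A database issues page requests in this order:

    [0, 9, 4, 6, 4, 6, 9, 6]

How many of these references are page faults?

4

0 -> miss, frames (0)
9 -> miss, frames (0 9)
4 -> miss, frames (0 9 4)
6 -> miss, evict 0, frames (9 4 6)
4 -> hit
6 -> hit
9 -> hit
6 -> hit
Page faults: 4.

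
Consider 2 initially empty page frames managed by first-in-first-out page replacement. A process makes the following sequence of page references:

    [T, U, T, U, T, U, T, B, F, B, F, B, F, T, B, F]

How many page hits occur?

T -> miss, frames {T}
U -> miss, frames {T,U}
T -> hit
U -> hit
T -> hit
U -> hit
T -> hit
B -> miss, evict T, frames {U,B}
F -> miss, evict U, frames {B,F}
B -> hit
F -> hit
B -> hit
F -> hit
T -> miss, evict B, frames {F,T}
B -> miss, evict F, frames {T,B}
F -> miss, evict T, frames {B,F}
Hits: 9.

9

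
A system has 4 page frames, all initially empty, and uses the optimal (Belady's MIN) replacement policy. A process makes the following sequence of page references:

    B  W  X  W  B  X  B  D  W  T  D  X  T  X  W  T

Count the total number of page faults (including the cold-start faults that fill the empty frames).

B: fault, frames [B]
W: fault, frames [B, W]
X: fault, frames [B, W, X]
W: hit
B: hit
X: hit
B: hit
D: fault, frames [B, W, X, D]
W: hit
T: fault, evict B, frames [W, X, D, T]
D: hit
X: hit
T: hit
X: hit
W: hit
T: hit
Page faults: 5.

5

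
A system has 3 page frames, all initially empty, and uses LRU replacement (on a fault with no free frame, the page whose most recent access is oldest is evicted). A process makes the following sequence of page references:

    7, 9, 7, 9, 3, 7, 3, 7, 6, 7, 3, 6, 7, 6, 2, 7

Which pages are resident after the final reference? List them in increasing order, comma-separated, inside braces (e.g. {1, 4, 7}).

{2, 6, 7}

7 → miss, frames [7]
9 → miss, frames [7, 9]
7 → hit
9 → hit
3 → miss, frames [7, 9, 3]
7 → hit
3 → hit
7 → hit
6 → miss, evict 9, frames [3, 7, 6]
7 → hit
3 → hit
6 → hit
7 → hit
6 → hit
2 → miss, evict 3, frames [7, 6, 2]
7 → hit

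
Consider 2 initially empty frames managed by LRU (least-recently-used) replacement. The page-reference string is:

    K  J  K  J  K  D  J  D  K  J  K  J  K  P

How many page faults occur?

7

K -> miss, frames {K}
J -> miss, frames {K,J}
K -> hit
J -> hit
K -> hit
D -> miss, evict J, frames {K,D}
J -> miss, evict K, frames {D,J}
D -> hit
K -> miss, evict J, frames {D,K}
J -> miss, evict D, frames {K,J}
K -> hit
J -> hit
K -> hit
P -> miss, evict J, frames {K,P}
Page faults: 7.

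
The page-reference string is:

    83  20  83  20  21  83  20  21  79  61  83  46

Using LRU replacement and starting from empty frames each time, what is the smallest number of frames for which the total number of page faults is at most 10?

2

f=1: 12 faults
f=2: 10 faults
f=3: 7 faults
f=4: 7 faults
f=5: 6 faults
f=6: 6 faults
Smallest f with faults ≤ 10 is 2.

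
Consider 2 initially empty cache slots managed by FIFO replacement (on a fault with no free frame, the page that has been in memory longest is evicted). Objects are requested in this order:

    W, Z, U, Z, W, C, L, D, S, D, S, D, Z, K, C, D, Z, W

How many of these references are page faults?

14

W: miss, frames {W}
Z: miss, frames {W,Z}
U: miss, evict W, frames {Z,U}
Z: hit
W: miss, evict Z, frames {U,W}
C: miss, evict U, frames {W,C}
L: miss, evict W, frames {C,L}
D: miss, evict C, frames {L,D}
S: miss, evict L, frames {D,S}
D: hit
S: hit
D: hit
Z: miss, evict D, frames {S,Z}
K: miss, evict S, frames {Z,K}
C: miss, evict Z, frames {K,C}
D: miss, evict K, frames {C,D}
Z: miss, evict C, frames {D,Z}
W: miss, evict D, frames {Z,W}
Page faults: 14.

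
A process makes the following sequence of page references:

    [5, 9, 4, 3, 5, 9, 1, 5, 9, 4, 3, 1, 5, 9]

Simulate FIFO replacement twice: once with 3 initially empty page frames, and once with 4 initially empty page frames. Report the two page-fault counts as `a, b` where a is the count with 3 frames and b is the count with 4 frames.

11, 12

3 frames: F F F F F F F . . F F . F F → 11 faults.
4 frames: F F F F . . F F F F F F F F → 12 faults.
12 > 11: adding a frame increased faults — Belady's anomaly.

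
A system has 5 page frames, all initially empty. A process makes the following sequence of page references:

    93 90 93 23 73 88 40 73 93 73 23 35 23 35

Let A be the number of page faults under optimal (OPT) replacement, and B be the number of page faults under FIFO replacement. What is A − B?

Under OPT: F F . F F F F . . . . F . . → 7 faults.
Under FIFO: F F . F F F F . F . . F F . → 9 faults.
A − B = 7 − 9 = -2.

-2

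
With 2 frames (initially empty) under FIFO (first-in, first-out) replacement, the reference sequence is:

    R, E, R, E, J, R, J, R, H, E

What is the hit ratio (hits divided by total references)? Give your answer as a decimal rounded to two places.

0.40

R → miss, frames {R}
E → miss, frames {R,E}
R → hit
E → hit
J → miss, evict R, frames {E,J}
R → miss, evict E, frames {J,R}
J → hit
R → hit
H → miss, evict J, frames {R,H}
E → miss, evict R, frames {H,E}
Hits: 4 of 10 references → 4/10 = 0.4000.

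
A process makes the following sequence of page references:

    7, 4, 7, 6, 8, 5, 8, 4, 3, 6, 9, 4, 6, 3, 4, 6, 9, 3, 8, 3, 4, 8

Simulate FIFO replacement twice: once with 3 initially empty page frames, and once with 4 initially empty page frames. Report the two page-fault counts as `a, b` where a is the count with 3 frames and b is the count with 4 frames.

3 frames: F F . F F F . F F F F F . F . F F . F F F . → 16 faults.
4 frames: F F . F F F . . F . F F F . . . . . F F . . → 11 faults.
11 < 16: adding a frame reduced faults, as is typical.

16, 11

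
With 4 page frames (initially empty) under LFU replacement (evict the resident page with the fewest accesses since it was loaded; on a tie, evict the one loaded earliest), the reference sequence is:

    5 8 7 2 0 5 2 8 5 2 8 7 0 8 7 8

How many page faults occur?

10

5 → fault, frames (5)
8 → fault, frames (5 8)
7 → fault, frames (5 8 7)
2 → fault, frames (5 8 7 2)
0 → fault, evict 5, frames (8 7 2 0)
5 → fault, evict 8, frames (7 2 0 5)
2 → hit
8 → fault, evict 7, frames (2 0 5 8)
5 → hit
2 → hit
8 → hit
7 → fault, evict 0, frames (2 5 8 7)
0 → fault, evict 7, frames (2 5 8 0)
8 → hit
7 → fault, evict 0, frames (2 5 8 7)
8 → hit
Page faults: 10.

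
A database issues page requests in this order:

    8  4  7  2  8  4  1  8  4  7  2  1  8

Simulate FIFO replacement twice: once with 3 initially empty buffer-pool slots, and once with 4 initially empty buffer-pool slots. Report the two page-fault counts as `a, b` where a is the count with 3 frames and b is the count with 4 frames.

3 frames: F F F F F F F . . F F . F → 10 faults.
4 frames: F F F F . . F F F F F F F → 11 faults.
11 > 10: adding a frame increased faults — Belady's anomaly.

10, 11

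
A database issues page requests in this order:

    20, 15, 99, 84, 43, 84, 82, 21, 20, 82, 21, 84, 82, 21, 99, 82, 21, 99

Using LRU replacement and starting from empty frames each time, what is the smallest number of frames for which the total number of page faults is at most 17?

2

f=1: 18 faults
f=2: 17 faults
f=3: 10 faults
f=4: 9 faults
f=5: 9 faults
f=6: 8 faults
f=7: 7 faults
Smallest f with faults ≤ 17 is 2.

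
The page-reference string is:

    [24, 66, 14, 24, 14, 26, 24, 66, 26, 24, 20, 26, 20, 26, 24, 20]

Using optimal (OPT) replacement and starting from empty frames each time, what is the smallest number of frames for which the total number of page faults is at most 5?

f=1: 16 faults
f=2: 8 faults
f=3: 5 faults
f=4: 5 faults
f=5: 5 faults
Smallest f with faults ≤ 5 is 3.

3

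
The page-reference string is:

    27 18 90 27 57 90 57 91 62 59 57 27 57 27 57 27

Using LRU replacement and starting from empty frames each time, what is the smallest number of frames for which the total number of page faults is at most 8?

f=1: 16 faults
f=2: 11 faults
f=3: 9 faults
f=4: 8 faults
f=5: 8 faults
f=6: 7 faults
f=7: 7 faults
Smallest f with faults ≤ 8 is 4.

4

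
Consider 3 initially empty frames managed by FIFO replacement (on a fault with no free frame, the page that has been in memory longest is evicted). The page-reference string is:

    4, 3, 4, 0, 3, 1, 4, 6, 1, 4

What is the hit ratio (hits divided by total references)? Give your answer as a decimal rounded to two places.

4 → miss, frames {4}
3 → miss, frames {4,3}
4 → hit
0 → miss, frames {4,3,0}
3 → hit
1 → miss, evict 4, frames {3,0,1}
4 → miss, evict 3, frames {0,1,4}
6 → miss, evict 0, frames {1,4,6}
1 → hit
4 → hit
Hits: 4 of 10 references → 4/10 = 0.4000.

0.40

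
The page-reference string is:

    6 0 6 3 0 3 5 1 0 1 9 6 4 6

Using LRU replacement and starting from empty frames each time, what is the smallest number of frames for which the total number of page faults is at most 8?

f=1: 14 faults
f=2: 10 faults
f=3: 9 faults
f=4: 8 faults
f=5: 8 faults
f=6: 7 faults
f=7: 7 faults
Smallest f with faults ≤ 8 is 4.

4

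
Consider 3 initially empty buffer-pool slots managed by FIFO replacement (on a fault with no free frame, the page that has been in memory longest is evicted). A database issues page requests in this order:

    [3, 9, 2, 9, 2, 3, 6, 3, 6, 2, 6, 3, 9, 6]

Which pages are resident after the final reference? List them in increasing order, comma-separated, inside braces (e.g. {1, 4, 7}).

3 → miss, frames (3)
9 → miss, frames (3 9)
2 → miss, frames (3 9 2)
9 → hit
2 → hit
3 → hit
6 → miss, evict 3, frames (9 2 6)
3 → miss, evict 9, frames (2 6 3)
6 → hit
2 → hit
6 → hit
3 → hit
9 → miss, evict 2, frames (6 3 9)
6 → hit

{3, 6, 9}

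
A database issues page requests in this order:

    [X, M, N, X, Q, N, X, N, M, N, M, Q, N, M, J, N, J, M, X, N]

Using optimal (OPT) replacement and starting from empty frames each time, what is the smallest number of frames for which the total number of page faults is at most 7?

f=1: 20 faults
f=2: 11 faults
f=3: 7 faults
f=4: 5 faults
f=5: 5 faults
Smallest f with faults ≤ 7 is 3.

3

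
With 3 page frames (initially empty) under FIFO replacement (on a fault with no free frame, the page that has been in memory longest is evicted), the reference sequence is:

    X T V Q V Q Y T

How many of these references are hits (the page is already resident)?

2

X -> fault, frames {X}
T -> fault, frames {X,T}
V -> fault, frames {X,T,V}
Q -> fault, evict X, frames {T,V,Q}
V -> hit
Q -> hit
Y -> fault, evict T, frames {V,Q,Y}
T -> fault, evict V, frames {Q,Y,T}
Hits: 2.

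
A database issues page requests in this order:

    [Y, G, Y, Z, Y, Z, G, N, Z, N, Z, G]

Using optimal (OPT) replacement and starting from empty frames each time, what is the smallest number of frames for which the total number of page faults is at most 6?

2

f=1: 12 faults
f=2: 6 faults
f=3: 4 faults
f=4: 4 faults
Smallest f with faults ≤ 6 is 2.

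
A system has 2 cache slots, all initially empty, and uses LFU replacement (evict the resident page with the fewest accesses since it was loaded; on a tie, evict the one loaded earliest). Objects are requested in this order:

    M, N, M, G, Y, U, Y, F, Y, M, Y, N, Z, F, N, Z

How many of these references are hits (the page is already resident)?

3

M -> fault, frames (M)
N -> fault, frames (M N)
M -> hit
G -> fault, evict N, frames (M G)
Y -> fault, evict G, frames (M Y)
U -> fault, evict Y, frames (M U)
Y -> fault, evict U, frames (M Y)
F -> fault, evict Y, frames (M F)
Y -> fault, evict F, frames (M Y)
M -> hit
Y -> hit
N -> fault, evict Y, frames (M N)
Z -> fault, evict N, frames (M Z)
F -> fault, evict Z, frames (M F)
N -> fault, evict F, frames (M N)
Z -> fault, evict N, frames (M Z)
Hits: 3.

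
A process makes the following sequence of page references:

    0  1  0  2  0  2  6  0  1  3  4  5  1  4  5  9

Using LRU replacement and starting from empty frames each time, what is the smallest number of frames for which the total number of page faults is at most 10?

f=1: 16 faults
f=2: 13 faults
f=3: 10 faults
f=4: 8 faults
f=5: 8 faults
f=6: 8 faults
f=7: 8 faults
f=8: 8 faults
Smallest f with faults ≤ 10 is 3.

3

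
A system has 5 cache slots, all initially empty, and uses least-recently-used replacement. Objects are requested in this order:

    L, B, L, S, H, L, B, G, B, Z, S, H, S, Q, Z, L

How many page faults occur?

10

L: fault, frames [L]
B: fault, frames [L, B]
L: hit
S: fault, frames [B, L, S]
H: fault, frames [B, L, S, H]
L: hit
B: hit
G: fault, frames [S, H, L, B, G]
B: hit
Z: fault, evict S, frames [H, L, G, B, Z]
S: fault, evict H, frames [L, G, B, Z, S]
H: fault, evict L, frames [G, B, Z, S, H]
S: hit
Q: fault, evict G, frames [B, Z, H, S, Q]
Z: hit
L: fault, evict B, frames [H, S, Q, Z, L]
Page faults: 10.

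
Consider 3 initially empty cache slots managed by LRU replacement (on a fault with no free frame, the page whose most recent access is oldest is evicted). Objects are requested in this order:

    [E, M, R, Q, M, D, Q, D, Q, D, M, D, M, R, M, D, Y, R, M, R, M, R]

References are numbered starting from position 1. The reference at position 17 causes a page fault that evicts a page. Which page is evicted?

R

pos 1: E -> fault, frames {E}
pos 2: M -> fault, frames {E,M}
pos 3: R -> fault, frames {E,M,R}
pos 4: Q -> fault, evict E, frames {M,R,Q}
pos 5: M -> hit
pos 6: D -> fault, evict R, frames {Q,M,D}
pos 7: Q -> hit
pos 8: D -> hit
pos 9: Q -> hit
pos 10: D -> hit
pos 11: M -> hit
pos 12: D -> hit
pos 13: M -> hit
pos 14: R -> fault, evict Q, frames {D,M,R}
pos 15: M -> hit
pos 16: D -> hit
pos 17: Y -> fault, evict R, frames {M,D,Y}
At position 17, page R is evicted.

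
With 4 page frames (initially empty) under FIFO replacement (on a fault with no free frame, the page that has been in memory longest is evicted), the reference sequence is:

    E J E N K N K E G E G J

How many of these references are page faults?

7

E: miss, frames {E}
J: miss, frames {E,J}
E: hit
N: miss, frames {E,J,N}
K: miss, frames {E,J,N,K}
N: hit
K: hit
E: hit
G: miss, evict E, frames {J,N,K,G}
E: miss, evict J, frames {N,K,G,E}
G: hit
J: miss, evict N, frames {K,G,E,J}
Page faults: 7.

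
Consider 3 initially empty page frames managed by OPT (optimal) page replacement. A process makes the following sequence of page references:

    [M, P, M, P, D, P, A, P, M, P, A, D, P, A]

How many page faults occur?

M → miss, frames (M)
P → miss, frames (M P)
M → hit
P → hit
D → miss, frames (M P D)
P → hit
A → miss, evict D, frames (M P A)
P → hit
M → hit
P → hit
A → hit
D → miss, evict M, frames (P A D)
P → hit
A → hit
Page faults: 5.

5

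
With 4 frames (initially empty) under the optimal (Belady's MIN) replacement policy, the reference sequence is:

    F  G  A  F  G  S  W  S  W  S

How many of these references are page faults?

F → fault, frames [F]
G → fault, frames [F, G]
A → fault, frames [F, G, A]
F → hit
G → hit
S → fault, frames [F, G, A, S]
W → fault, evict A, frames [F, G, S, W]
S → hit
W → hit
S → hit
Page faults: 5.

5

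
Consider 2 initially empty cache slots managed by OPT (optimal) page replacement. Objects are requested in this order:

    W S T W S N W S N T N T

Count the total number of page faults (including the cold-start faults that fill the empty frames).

7

W → fault, frames {W}
S → fault, frames {W,S}
T → fault, evict S, frames {W,T}
W → hit
S → fault, evict T, frames {W,S}
N → fault, evict S, frames {W,N}
W → hit
S → fault, evict W, frames {N,S}
N → hit
T → fault, evict S, frames {N,T}
N → hit
T → hit
Page faults: 7.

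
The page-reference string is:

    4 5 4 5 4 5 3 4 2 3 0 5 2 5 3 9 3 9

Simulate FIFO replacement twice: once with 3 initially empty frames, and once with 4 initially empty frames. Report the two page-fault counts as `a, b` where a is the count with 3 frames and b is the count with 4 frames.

3 frames: F F . . . . F . F . F F . . F F . . → 8 faults.
4 frames: F F . . . . F . F . F . . . . F . . → 6 faults.
6 < 8: adding a frame reduced faults, as is typical.

8, 6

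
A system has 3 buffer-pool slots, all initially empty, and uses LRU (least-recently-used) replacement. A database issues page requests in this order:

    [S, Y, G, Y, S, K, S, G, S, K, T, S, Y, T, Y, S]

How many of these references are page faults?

7

S → fault, frames [S]
Y → fault, frames [S, Y]
G → fault, frames [S, Y, G]
Y → hit
S → hit
K → fault, evict G, frames [Y, S, K]
S → hit
G → fault, evict Y, frames [K, S, G]
S → hit
K → hit
T → fault, evict G, frames [S, K, T]
S → hit
Y → fault, evict K, frames [T, S, Y]
T → hit
Y → hit
S → hit
Page faults: 7.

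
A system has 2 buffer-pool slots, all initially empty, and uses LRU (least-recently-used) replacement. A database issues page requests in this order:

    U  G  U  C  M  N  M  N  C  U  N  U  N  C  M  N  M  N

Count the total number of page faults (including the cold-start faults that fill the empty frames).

11

U -> miss, frames [U]
G -> miss, frames [U, G]
U -> hit
C -> miss, evict G, frames [U, C]
M -> miss, evict U, frames [C, M]
N -> miss, evict C, frames [M, N]
M -> hit
N -> hit
C -> miss, evict M, frames [N, C]
U -> miss, evict N, frames [C, U]
N -> miss, evict C, frames [U, N]
U -> hit
N -> hit
C -> miss, evict U, frames [N, C]
M -> miss, evict N, frames [C, M]
N -> miss, evict C, frames [M, N]
M -> hit
N -> hit
Page faults: 11.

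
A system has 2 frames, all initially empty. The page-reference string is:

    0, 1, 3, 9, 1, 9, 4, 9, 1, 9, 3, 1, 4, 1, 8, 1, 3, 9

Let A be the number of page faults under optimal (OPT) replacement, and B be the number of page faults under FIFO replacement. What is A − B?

-3

Under OPT: F F F F . . F . F . F . F . F . F F → 11 faults.
Under FIFO: F F F F F . F F F . F . F F F . F F → 14 faults.
A − B = 11 − 14 = -3.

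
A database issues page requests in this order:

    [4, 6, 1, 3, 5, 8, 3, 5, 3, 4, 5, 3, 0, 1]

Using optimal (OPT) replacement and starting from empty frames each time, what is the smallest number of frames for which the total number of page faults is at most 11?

f=1: 14 faults
f=2: 11 faults
f=3: 9 faults
f=4: 8 faults
f=5: 7 faults
f=6: 7 faults
f=7: 7 faults
Smallest f with faults ≤ 11 is 2.

2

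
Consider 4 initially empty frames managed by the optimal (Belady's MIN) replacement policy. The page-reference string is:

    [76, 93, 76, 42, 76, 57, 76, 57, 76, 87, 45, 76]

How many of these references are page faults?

76: miss, frames {76}
93: miss, frames {76,93}
76: hit
42: miss, frames {76,93,42}
76: hit
57: miss, frames {76,93,42,57}
76: hit
57: hit
76: hit
87: miss, evict 57, frames {76,93,42,87}
45: miss, evict 87, frames {76,93,42,45}
76: hit
Page faults: 6.

6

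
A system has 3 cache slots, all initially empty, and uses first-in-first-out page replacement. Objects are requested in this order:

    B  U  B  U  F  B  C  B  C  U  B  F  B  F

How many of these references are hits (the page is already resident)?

7

B → miss, frames [B]
U → miss, frames [B, U]
B → hit
U → hit
F → miss, frames [B, U, F]
B → hit
C → miss, evict B, frames [U, F, C]
B → miss, evict U, frames [F, C, B]
C → hit
U → miss, evict F, frames [C, B, U]
B → hit
F → miss, evict C, frames [B, U, F]
B → hit
F → hit
Hits: 7.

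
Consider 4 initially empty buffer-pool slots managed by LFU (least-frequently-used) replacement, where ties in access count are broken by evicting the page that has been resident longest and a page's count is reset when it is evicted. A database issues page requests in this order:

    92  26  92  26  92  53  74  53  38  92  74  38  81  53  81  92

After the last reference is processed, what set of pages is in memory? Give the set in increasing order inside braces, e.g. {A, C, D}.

92 -> miss, frames {92}
26 -> miss, frames {92,26}
92 -> hit
26 -> hit
92 -> hit
53 -> miss, frames {92,26,53}
74 -> miss, frames {92,26,53,74}
53 -> hit
38 -> miss, evict 74, frames {92,26,53,38}
92 -> hit
74 -> miss, evict 38, frames {92,26,53,74}
38 -> miss, evict 74, frames {92,26,53,38}
81 -> miss, evict 38, frames {92,26,53,81}
53 -> hit
81 -> hit
92 -> hit

{26, 53, 81, 92}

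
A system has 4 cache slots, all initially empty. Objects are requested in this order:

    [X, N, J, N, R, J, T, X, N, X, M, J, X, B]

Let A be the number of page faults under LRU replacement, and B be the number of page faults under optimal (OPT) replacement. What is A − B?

3

Under LRU: F F F . F . F F F . F F . F → 10 faults.
Under OPT: F F F . F . F . . . F . . F → 7 faults.
A − B = 10 − 7 = 3.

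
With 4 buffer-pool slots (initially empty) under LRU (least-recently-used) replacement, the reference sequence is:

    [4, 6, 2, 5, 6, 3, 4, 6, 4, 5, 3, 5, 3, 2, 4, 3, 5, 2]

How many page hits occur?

4 → miss, frames {4}
6 → miss, frames {4,6}
2 → miss, frames {4,6,2}
5 → miss, frames {4,6,2,5}
6 → hit
3 → miss, evict 4, frames {2,5,6,3}
4 → miss, evict 2, frames {5,6,3,4}
6 → hit
4 → hit
5 → hit
3 → hit
5 → hit
3 → hit
2 → miss, evict 6, frames {4,5,3,2}
4 → hit
3 → hit
5 → hit
2 → hit
Hits: 11.

11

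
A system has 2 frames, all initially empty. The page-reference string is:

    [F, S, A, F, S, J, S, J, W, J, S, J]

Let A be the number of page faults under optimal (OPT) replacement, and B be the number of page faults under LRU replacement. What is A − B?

-1

Under OPT: F F F . F F . . F . F . → 7 faults.
Under LRU: F F F F F F . . F . F . → 8 faults.
A − B = 7 − 8 = -1.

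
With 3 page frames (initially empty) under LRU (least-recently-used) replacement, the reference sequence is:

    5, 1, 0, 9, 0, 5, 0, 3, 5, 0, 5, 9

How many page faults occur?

5 -> fault, frames (5)
1 -> fault, frames (5 1)
0 -> fault, frames (5 1 0)
9 -> fault, evict 5, frames (1 0 9)
0 -> hit
5 -> fault, evict 1, frames (9 0 5)
0 -> hit
3 -> fault, evict 9, frames (5 0 3)
5 -> hit
0 -> hit
5 -> hit
9 -> fault, evict 3, frames (0 5 9)
Page faults: 7.

7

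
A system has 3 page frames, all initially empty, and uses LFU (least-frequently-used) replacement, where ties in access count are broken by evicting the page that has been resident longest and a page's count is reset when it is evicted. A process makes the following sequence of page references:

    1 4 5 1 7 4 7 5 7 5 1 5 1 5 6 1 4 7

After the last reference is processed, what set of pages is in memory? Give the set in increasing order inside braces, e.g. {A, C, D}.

1 -> fault, frames {1}
4 -> fault, frames {1,4}
5 -> fault, frames {1,4,5}
1 -> hit
7 -> fault, evict 4, frames {1,5,7}
4 -> fault, evict 5, frames {1,7,4}
7 -> hit
5 -> fault, evict 4, frames {1,7,5}
7 -> hit
5 -> hit
1 -> hit
5 -> hit
1 -> hit
5 -> hit
6 -> fault, evict 7, frames {1,5,6}
1 -> hit
4 -> fault, evict 6, frames {1,5,4}
7 -> fault, evict 4, frames {1,5,7}

{1, 5, 7}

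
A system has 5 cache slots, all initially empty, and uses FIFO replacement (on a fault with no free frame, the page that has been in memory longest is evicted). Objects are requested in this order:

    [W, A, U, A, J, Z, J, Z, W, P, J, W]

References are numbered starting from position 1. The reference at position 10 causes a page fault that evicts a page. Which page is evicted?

W

pos 1: W → fault, frames [W]
pos 2: A → fault, frames [W, A]
pos 3: U → fault, frames [W, A, U]
pos 4: A → hit
pos 5: J → fault, frames [W, A, U, J]
pos 6: Z → fault, frames [W, A, U, J, Z]
pos 7: J → hit
pos 8: Z → hit
pos 9: W → hit
pos 10: P → fault, evict W, frames [A, U, J, Z, P]
At position 10, page W is evicted.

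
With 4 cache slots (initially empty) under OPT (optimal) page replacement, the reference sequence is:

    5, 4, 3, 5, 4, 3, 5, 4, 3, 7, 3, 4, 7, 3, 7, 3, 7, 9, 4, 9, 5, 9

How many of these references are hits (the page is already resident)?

17

5 -> fault, frames {5}
4 -> fault, frames {5,4}
3 -> fault, frames {5,4,3}
5 -> hit
4 -> hit
3 -> hit
5 -> hit
4 -> hit
3 -> hit
7 -> fault, frames {5,4,3,7}
3 -> hit
4 -> hit
7 -> hit
3 -> hit
7 -> hit
3 -> hit
7 -> hit
9 -> fault, evict 7, frames {5,4,3,9}
4 -> hit
9 -> hit
5 -> hit
9 -> hit
Hits: 17.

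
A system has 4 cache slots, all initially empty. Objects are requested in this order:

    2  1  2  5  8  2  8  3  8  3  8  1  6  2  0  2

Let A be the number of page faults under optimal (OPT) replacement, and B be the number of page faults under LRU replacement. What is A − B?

Under OPT: F F . F F . . F . . . . F . F . → 7 faults.
Under LRU: F F . F F . . F . . . F F F F . → 9 faults.
A − B = 7 − 9 = -2.

-2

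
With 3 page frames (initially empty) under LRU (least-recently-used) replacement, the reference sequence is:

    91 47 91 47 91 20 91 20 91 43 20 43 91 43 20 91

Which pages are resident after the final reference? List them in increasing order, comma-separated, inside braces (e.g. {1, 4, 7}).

91 → miss, frames {91}
47 → miss, frames {91,47}
91 → hit
47 → hit
91 → hit
20 → miss, frames {47,91,20}
91 → hit
20 → hit
91 → hit
43 → miss, evict 47, frames {20,91,43}
20 → hit
43 → hit
91 → hit
43 → hit
20 → hit
91 → hit

{20, 43, 91}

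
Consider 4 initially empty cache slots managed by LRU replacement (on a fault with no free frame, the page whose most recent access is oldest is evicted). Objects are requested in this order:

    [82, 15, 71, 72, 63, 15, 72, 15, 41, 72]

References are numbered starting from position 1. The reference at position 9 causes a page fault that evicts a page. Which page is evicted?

71

pos 1: 82 → miss, frames (82)
pos 2: 15 → miss, frames (82 15)
pos 3: 71 → miss, frames (82 15 71)
pos 4: 72 → miss, frames (82 15 71 72)
pos 5: 63 → miss, evict 82, frames (15 71 72 63)
pos 6: 15 → hit
pos 7: 72 → hit
pos 8: 15 → hit
pos 9: 41 → miss, evict 71, frames (63 72 15 41)
At position 9, page 71 is evicted.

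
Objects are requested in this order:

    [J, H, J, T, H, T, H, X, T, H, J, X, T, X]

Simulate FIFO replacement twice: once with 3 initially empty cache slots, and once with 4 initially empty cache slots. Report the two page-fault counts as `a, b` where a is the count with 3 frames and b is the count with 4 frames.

5, 4

3 frames: F F . F . . . F . . F . . . → 5 faults.
4 frames: F F . F . . . F . . . . . . → 4 faults.
4 < 5: adding a frame reduced faults, as is typical.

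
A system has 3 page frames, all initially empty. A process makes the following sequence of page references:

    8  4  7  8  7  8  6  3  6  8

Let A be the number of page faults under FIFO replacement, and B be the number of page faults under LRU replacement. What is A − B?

1

Under FIFO: F F F . . . F F . F → 6 faults.
Under LRU: F F F . . . F F . . → 5 faults.
A − B = 6 − 5 = 1.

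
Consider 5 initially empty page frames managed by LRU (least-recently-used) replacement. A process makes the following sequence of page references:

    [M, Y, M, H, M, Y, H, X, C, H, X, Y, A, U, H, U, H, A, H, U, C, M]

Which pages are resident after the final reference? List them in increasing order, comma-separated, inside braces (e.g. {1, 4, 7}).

{A, C, H, M, U}

M: fault, frames [M]
Y: fault, frames [M, Y]
M: hit
H: fault, frames [Y, M, H]
M: hit
Y: hit
H: hit
X: fault, frames [M, Y, H, X]
C: fault, frames [M, Y, H, X, C]
H: hit
X: hit
Y: hit
A: fault, evict M, frames [C, H, X, Y, A]
U: fault, evict C, frames [H, X, Y, A, U]
H: hit
U: hit
H: hit
A: hit
H: hit
U: hit
C: fault, evict X, frames [Y, A, H, U, C]
M: fault, evict Y, frames [A, H, U, C, M]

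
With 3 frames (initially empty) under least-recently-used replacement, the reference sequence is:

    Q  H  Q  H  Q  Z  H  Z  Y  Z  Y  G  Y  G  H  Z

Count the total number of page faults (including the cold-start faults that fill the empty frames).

Q: fault, frames [Q]
H: fault, frames [Q, H]
Q: hit
H: hit
Q: hit
Z: fault, frames [H, Q, Z]
H: hit
Z: hit
Y: fault, evict Q, frames [H, Z, Y]
Z: hit
Y: hit
G: fault, evict H, frames [Z, Y, G]
Y: hit
G: hit
H: fault, evict Z, frames [Y, G, H]
Z: fault, evict Y, frames [G, H, Z]
Page faults: 7.

7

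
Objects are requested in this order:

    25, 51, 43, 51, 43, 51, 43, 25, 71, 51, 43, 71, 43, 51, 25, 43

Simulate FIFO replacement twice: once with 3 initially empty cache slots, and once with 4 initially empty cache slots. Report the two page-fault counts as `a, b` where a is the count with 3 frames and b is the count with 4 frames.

5, 4

3 frames: F F F . . . . . F . . . . . F . → 5 faults.
4 frames: F F F . . . . . F . . . . . . . → 4 faults.
4 < 5: adding a frame reduced faults, as is typical.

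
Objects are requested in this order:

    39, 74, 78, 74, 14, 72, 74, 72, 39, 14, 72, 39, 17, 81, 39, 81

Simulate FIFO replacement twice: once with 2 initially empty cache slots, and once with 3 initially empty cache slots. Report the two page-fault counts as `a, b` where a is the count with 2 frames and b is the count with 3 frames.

13, 12

2 frames: F F F . F F F . F F F F F F F . → 13 faults.
3 frames: F F F . F F F . F F F . F F F . → 12 faults.
12 < 13: adding a frame reduced faults, as is typical.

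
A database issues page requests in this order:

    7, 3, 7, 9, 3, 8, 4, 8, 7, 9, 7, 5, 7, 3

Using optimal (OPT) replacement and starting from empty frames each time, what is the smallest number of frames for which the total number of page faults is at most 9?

2

f=1: 14 faults
f=2: 9 faults
f=3: 8 faults
f=4: 7 faults
f=5: 6 faults
f=6: 6 faults
Smallest f with faults ≤ 9 is 2.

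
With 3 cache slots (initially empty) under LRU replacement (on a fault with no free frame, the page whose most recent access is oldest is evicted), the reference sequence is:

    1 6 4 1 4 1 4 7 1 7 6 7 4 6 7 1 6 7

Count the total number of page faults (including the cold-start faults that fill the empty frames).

7

1: miss, frames (1)
6: miss, frames (1 6)
4: miss, frames (1 6 4)
1: hit
4: hit
1: hit
4: hit
7: miss, evict 6, frames (1 4 7)
1: hit
7: hit
6: miss, evict 4, frames (1 7 6)
7: hit
4: miss, evict 1, frames (6 7 4)
6: hit
7: hit
1: miss, evict 4, frames (6 7 1)
6: hit
7: hit
Page faults: 7.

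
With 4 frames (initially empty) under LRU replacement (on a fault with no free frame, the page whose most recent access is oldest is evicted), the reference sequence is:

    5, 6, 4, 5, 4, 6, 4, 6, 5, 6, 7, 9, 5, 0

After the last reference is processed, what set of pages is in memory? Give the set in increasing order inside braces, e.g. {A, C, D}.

5 -> miss, frames {5}
6 -> miss, frames {5,6}
4 -> miss, frames {5,6,4}
5 -> hit
4 -> hit
6 -> hit
4 -> hit
6 -> hit
5 -> hit
6 -> hit
7 -> miss, frames {4,5,6,7}
9 -> miss, evict 4, frames {5,6,7,9}
5 -> hit
0 -> miss, evict 6, frames {7,9,5,0}

{0, 5, 7, 9}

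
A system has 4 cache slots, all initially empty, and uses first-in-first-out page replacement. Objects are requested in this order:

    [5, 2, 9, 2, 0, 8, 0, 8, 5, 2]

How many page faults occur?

7

5 → miss, frames {5}
2 → miss, frames {5,2}
9 → miss, frames {5,2,9}
2 → hit
0 → miss, frames {5,2,9,0}
8 → miss, evict 5, frames {2,9,0,8}
0 → hit
8 → hit
5 → miss, evict 2, frames {9,0,8,5}
2 → miss, evict 9, frames {0,8,5,2}
Page faults: 7.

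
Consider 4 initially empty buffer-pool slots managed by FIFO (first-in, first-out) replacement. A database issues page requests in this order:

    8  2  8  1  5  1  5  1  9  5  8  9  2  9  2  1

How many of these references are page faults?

8 → miss, frames {8}
2 → miss, frames {8,2}
8 → hit
1 → miss, frames {8,2,1}
5 → miss, frames {8,2,1,5}
1 → hit
5 → hit
1 → hit
9 → miss, evict 8, frames {2,1,5,9}
5 → hit
8 → miss, evict 2, frames {1,5,9,8}
9 → hit
2 → miss, evict 1, frames {5,9,8,2}
9 → hit
2 → hit
1 → miss, evict 5, frames {9,8,2,1}
Page faults: 8.

8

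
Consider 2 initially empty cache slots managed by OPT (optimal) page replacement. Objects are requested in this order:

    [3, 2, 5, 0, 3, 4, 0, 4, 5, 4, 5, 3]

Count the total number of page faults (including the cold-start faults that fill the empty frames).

7

3 → miss, frames (3)
2 → miss, frames (3 2)
5 → miss, evict 2, frames (3 5)
0 → miss, evict 5, frames (3 0)
3 → hit
4 → miss, evict 3, frames (0 4)
0 → hit
4 → hit
5 → miss, evict 0, frames (4 5)
4 → hit
5 → hit
3 → miss, evict 5, frames (4 3)
Page faults: 7.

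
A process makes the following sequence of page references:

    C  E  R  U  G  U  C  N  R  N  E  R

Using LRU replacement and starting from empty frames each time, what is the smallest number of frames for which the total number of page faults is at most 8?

f=1: 12 faults
f=2: 10 faults
f=3: 9 faults
f=4: 9 faults
f=5: 7 faults
f=6: 6 faults
Smallest f with faults ≤ 8 is 5.

5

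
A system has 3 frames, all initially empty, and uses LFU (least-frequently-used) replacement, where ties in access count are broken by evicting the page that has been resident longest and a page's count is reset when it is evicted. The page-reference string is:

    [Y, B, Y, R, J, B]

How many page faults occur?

Y: miss, frames {Y}
B: miss, frames {Y,B}
Y: hit
R: miss, frames {Y,B,R}
J: miss, evict B, frames {Y,R,J}
B: miss, evict R, frames {Y,J,B}
Page faults: 5.

5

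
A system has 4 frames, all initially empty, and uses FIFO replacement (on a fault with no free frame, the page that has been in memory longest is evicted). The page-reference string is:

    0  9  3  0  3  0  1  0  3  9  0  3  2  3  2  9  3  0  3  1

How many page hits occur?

0 -> miss, frames [0]
9 -> miss, frames [0, 9]
3 -> miss, frames [0, 9, 3]
0 -> hit
3 -> hit
0 -> hit
1 -> miss, frames [0, 9, 3, 1]
0 -> hit
3 -> hit
9 -> hit
0 -> hit
3 -> hit
2 -> miss, evict 0, frames [9, 3, 1, 2]
3 -> hit
2 -> hit
9 -> hit
3 -> hit
0 -> miss, evict 9, frames [3, 1, 2, 0]
3 -> hit
1 -> hit
Hits: 14.

14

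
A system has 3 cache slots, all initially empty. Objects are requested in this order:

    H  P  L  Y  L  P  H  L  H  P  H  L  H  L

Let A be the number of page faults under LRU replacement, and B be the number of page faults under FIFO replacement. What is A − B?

-2

Under LRU: F F F F . . F . . . . . . . → 5 faults.
Under FIFO: F F F F . . F . . F . F . . → 7 faults.
A − B = 5 − 7 = -2.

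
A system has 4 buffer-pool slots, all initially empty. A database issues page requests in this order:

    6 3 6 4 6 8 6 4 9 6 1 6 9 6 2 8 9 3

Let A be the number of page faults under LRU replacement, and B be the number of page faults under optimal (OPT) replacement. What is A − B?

1

Under LRU: F F . F . F . . F . F . . . F F . F → 9 faults.
Under OPT: F F . F . F . . F . F . . . F . . F → 8 faults.
A − B = 9 − 8 = 1.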